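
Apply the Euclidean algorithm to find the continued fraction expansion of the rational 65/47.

[1; 2, 1, 1, 1, 1, 3]

Run the Euclidean algorithm on 65 and 47; the successive quotients are the partial quotients a_0, a_1, ... (each step inverts the fractional part left over by the previous one):
  65 = 1*47 + 18, so a_0 = 1.
  47 = 2*18 + 11, so a_1 = 2.
  18 = 1*11 + 7, so a_2 = 1.
  11 = 1*7 + 4, so a_3 = 1.
  7 = 1*4 + 3, so a_4 = 1.
  4 = 1*3 + 1, so a_5 = 1.
  3 = 3*1 + 0, so a_6 = 3.
The remainder reaches 0 after 7 divisions, so the expansion has 7 partial quotients, read off in order.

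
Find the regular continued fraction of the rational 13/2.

[6; 2]

Run the Euclidean algorithm on 13 and 2; the successive quotients are the partial quotients a_0, a_1, ... (each step inverts the fractional part left over by the previous one):
  13 = 6*2 + 1, so a_0 = 6.
  2 = 2*1 + 0, so a_1 = 2.
The remainder reaches 0 after 2 divisions, so the expansion has 2 partial quotients, read off in order.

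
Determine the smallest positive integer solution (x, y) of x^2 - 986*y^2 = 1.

(x, y) = (49299, 1570)

First expand sqrt(986) as a continued fraction. With x_i = (sqrt(986) + m_i)/d_i and (m_0, d_0) = (0, 1): a_0 = floor(sqrt(986)) = 31, since 31^2 = 961 <= 986 < 1024 = 32^2.
Iterate m_{i+1} = d_i*a_i - m_i, d_{i+1} = (986 - m_{i+1}^2)/d_i, a_{i+1} = floor((a_0 + m_{i+1})/d_{i+1}):
  m_1 = 1*31 - 0 = 31, d_1 = (986 - 31^2)/1 = 25/1 = 25, a_1 = floor((31 + 31)/25) = 2.
  m_2 = 25*2 - 31 = 19, d_2 = (986 - 19^2)/25 = 625/25 = 25, a_2 = floor((31 + 19)/25) = 2.
  m_3 = 25*2 - 19 = 31, d_3 = (986 - 31^2)/25 = 25/25 = 1, a_3 = floor((31 + 31)/1) = 62.
  m_4 = 1*62 - 31 = 31, d_4 = (986 - 31^2)/1 = 25/1 = 25: (m_4, d_4) = (m_1, d_1) = (31, 25), so from here the quotients repeat a_1, ..., a_3; the period length is 3.
So sqrt(986) = [31; (2, 2, 62)] with period length k = 3.
k is odd, so (p_{k-1}, q_{k-1}) only solves x^2 - 986y^2 = -1 and the fundamental solution of x^2 - 986y^2 = 1 is (p_{2k-1}, q_{2k-1}) = (p_5, q_5); compute convergents through index 5, running through the period twice.
Convergents (p_i = a_i*p_{i-1} + p_{i-2}, q_i = a_i*q_{i-1} + q_{i-2} with p_{-2}=0, p_{-1}=1, q_{-2}=1, q_{-1}=0):
  i=0: a_0=31, p_0 = 31*1 + 0 = 31, q_0 = 31*0 + 1 = 1.
  i=1: a_1=2, p_1 = 2*31 + 1 = 63, q_1 = 2*1 + 0 = 2.
  i=2: a_2=2, p_2 = 2*63 + 31 = 157, q_2 = 2*2 + 1 = 5.
  i=3: a_3=62, p_3 = 62*157 + 63 = 9797, q_3 = 62*5 + 2 = 312.
  i=4: a_4=2, p_4 = 2*9797 + 157 = 19751, q_4 = 2*312 + 5 = 629.
  i=5: a_5=2, p_5 = 2*19751 + 9797 = 49299, q_5 = 2*629 + 312 = 1570.
Indeed p_2^2 - 986*q_2^2 = 24649 - 24650 = -1, not +1.
Check: 49299^2 - 986*1570^2 = 2430391401 - 2430391400 = 1, so (x, y) = (49299, 1570) solves the equation, and by the theorem it is the least positive solution.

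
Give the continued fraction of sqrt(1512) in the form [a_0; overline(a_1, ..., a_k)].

[38; overline(1, 7, 1, 1, 1, 7, 1, 76)]

Write x_i = (sqrt(1512) + m_i)/d_i with (m_0, d_0) = (0, 1). a_0 = floor(sqrt(1512)) = 38, since 38^2 = 1444 <= 1512 < 1521 = 39^2.
Iterate m_{i+1} = d_i*a_i - m_i, d_{i+1} = (1512 - m_{i+1}^2)/d_i, a_{i+1} = floor((a_0 + m_{i+1})/d_{i+1}):
  m_1 = 1*38 - 0 = 38, d_1 = (1512 - 38^2)/1 = 68/1 = 68, a_1 = floor((38 + 38)/68) = 1.
  m_2 = 68*1 - 38 = 30, d_2 = (1512 - 30^2)/68 = 612/68 = 9, a_2 = floor((38 + 30)/9) = 7.
  m_3 = 9*7 - 30 = 33, d_3 = (1512 - 33^2)/9 = 423/9 = 47, a_3 = floor((38 + 33)/47) = 1.
  m_4 = 47*1 - 33 = 14, d_4 = (1512 - 14^2)/47 = 1316/47 = 28, a_4 = floor((38 + 14)/28) = 1.
  m_5 = 28*1 - 14 = 14, d_5 = (1512 - 14^2)/28 = 1316/28 = 47, a_5 = floor((38 + 14)/47) = 1.
  m_6 = 47*1 - 14 = 33, d_6 = (1512 - 33^2)/47 = 423/47 = 9, a_6 = floor((38 + 33)/9) = 7.
  m_7 = 9*7 - 33 = 30, d_7 = (1512 - 30^2)/9 = 612/9 = 68, a_7 = floor((38 + 30)/68) = 1.
  m_8 = 68*1 - 30 = 38, d_8 = (1512 - 38^2)/68 = 68/68 = 1, a_8 = floor((38 + 38)/1) = 76.
  m_9 = 1*76 - 38 = 38, d_9 = (1512 - 38^2)/1 = 68/1 = 68: (m_9, d_9) = (m_1, d_1) = (38, 68), so from here the quotients repeat a_1, ..., a_8; the period length is 8.
Hence the expansion of sqrt(1512) is a_0 = 38 followed by the repeating block 1, 7, 1, 1, 1, 7, 1, 76 (period 8).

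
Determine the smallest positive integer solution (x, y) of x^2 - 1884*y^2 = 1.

(x, y) = (7838695, 180594)

First expand sqrt(1884) as a continued fraction. With x_i = (sqrt(1884) + m_i)/d_i and (m_0, d_0) = (0, 1): a_0 = floor(sqrt(1884)) = 43, since 43^2 = 1849 <= 1884 < 1936 = 44^2.
Iterate m_{i+1} = d_i*a_i - m_i, d_{i+1} = (1884 - m_{i+1}^2)/d_i, a_{i+1} = floor((a_0 + m_{i+1})/d_{i+1}):
  m_1 = 1*43 - 0 = 43, d_1 = (1884 - 43^2)/1 = 35/1 = 35, a_1 = floor((43 + 43)/35) = 2.
  m_2 = 35*2 - 43 = 27, d_2 = (1884 - 27^2)/35 = 1155/35 = 33, a_2 = floor((43 + 27)/33) = 2.
  m_3 = 33*2 - 27 = 39, d_3 = (1884 - 39^2)/33 = 363/33 = 11, a_3 = floor((43 + 39)/11) = 7.
  m_4 = 11*7 - 39 = 38, d_4 = (1884 - 38^2)/11 = 440/11 = 40, a_4 = floor((43 + 38)/40) = 2.
  m_5 = 40*2 - 38 = 42, d_5 = (1884 - 42^2)/40 = 120/40 = 3, a_5 = floor((43 + 42)/3) = 28.
  m_6 = 3*28 - 42 = 42, d_6 = (1884 - 42^2)/3 = 120/3 = 40, a_6 = floor((43 + 42)/40) = 2.
  m_7 = 40*2 - 42 = 38, d_7 = (1884 - 38^2)/40 = 440/40 = 11, a_7 = floor((43 + 38)/11) = 7.
  m_8 = 11*7 - 38 = 39, d_8 = (1884 - 39^2)/11 = 363/11 = 33, a_8 = floor((43 + 39)/33) = 2.
  m_9 = 33*2 - 39 = 27, d_9 = (1884 - 27^2)/33 = 1155/33 = 35, a_9 = floor((43 + 27)/35) = 2.
  m_10 = 35*2 - 27 = 43, d_10 = (1884 - 43^2)/35 = 35/35 = 1, a_10 = floor((43 + 43)/1) = 86.
  m_11 = 1*86 - 43 = 43, d_11 = (1884 - 43^2)/1 = 35/1 = 35: (m_11, d_11) = (m_1, d_1) = (43, 35), so from here the quotients repeat a_1, ..., a_10; the period length is 10.
So sqrt(1884) = [43; (2, 2, 7, 2, 28, 2, 7, 2, 2, 86)] with period length k = 10.
k is even, so the fundamental solution of x^2 - 1884y^2 = 1 is (p_{k-1}, q_{k-1}) = (p_9, q_9); compute convergents through index 9.
Convergents (p_i = a_i*p_{i-1} + p_{i-2}, q_i = a_i*q_{i-1} + q_{i-2} with p_{-2}=0, p_{-1}=1, q_{-2}=1, q_{-1}=0):
  i=0: a_0=43, p_0 = 43*1 + 0 = 43, q_0 = 43*0 + 1 = 1.
  i=1: a_1=2, p_1 = 2*43 + 1 = 87, q_1 = 2*1 + 0 = 2.
  i=2: a_2=2, p_2 = 2*87 + 43 = 217, q_2 = 2*2 + 1 = 5.
  i=3: a_3=7, p_3 = 7*217 + 87 = 1606, q_3 = 7*5 + 2 = 37.
  i=4: a_4=2, p_4 = 2*1606 + 217 = 3429, q_4 = 2*37 + 5 = 79.
  i=5: a_5=28, p_5 = 28*3429 + 1606 = 97618, q_5 = 28*79 + 37 = 2249.
  i=6: a_6=2, p_6 = 2*97618 + 3429 = 198665, q_6 = 2*2249 + 79 = 4577.
  i=7: a_7=7, p_7 = 7*198665 + 97618 = 1488273, q_7 = 7*4577 + 2249 = 34288.
  i=8: a_8=2, p_8 = 2*1488273 + 198665 = 3175211, q_8 = 2*34288 + 4577 = 73153.
  i=9: a_9=2, p_9 = 2*3175211 + 1488273 = 7838695, q_9 = 2*73153 + 34288 = 180594.
Check: 7838695^2 - 1884*180594^2 = 61445139303025 - 61445139303024 = 1, so (x, y) = (7838695, 180594) solves the equation, and by the theorem it is the least positive solution.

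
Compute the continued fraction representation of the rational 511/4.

[127; 1, 3]

Run the Euclidean algorithm on 511 and 4; the successive quotients are the partial quotients a_0, a_1, ... (each step inverts the fractional part left over by the previous one):
  511 = 127*4 + 3, so a_0 = 127.
  4 = 1*3 + 1, so a_1 = 1.
  3 = 3*1 + 0, so a_2 = 3.
The remainder reaches 0 after 3 divisions, so the expansion has 3 partial quotients, read off in order.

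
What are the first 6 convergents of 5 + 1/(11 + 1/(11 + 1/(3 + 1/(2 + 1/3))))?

5/1, 56/11, 621/122, 1919/377, 4459/876, 15296/3005

Using the convergent recurrence p_i = a_i*p_{i-1} + p_{i-2}, q_i = a_i*q_{i-1} + q_{i-2} with p_{-2}=0, p_{-1}=1, q_{-2}=1, q_{-1}=0:
  i=0: a_0=5, p_0 = 5*1 + 0 = 5, q_0 = 5*0 + 1 = 1.
  i=1: a_1=11, p_1 = 11*5 + 1 = 56, q_1 = 11*1 + 0 = 11.
  i=2: a_2=11, p_2 = 11*56 + 5 = 621, q_2 = 11*11 + 1 = 122.
  i=3: a_3=3, p_3 = 3*621 + 56 = 1919, q_3 = 3*122 + 11 = 377.
  i=4: a_4=2, p_4 = 2*1919 + 621 = 4459, q_4 = 2*377 + 122 = 876.
  i=5: a_5=3, p_5 = 3*4459 + 1919 = 15296, q_5 = 3*876 + 377 = 3005.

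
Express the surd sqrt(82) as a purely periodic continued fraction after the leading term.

Write x_i = (sqrt(82) + m_i)/d_i with (m_0, d_0) = (0, 1). a_0 = floor(sqrt(82)) = 9, since 9^2 = 81 <= 82 < 100 = 10^2.
Iterate m_{i+1} = d_i*a_i - m_i, d_{i+1} = (82 - m_{i+1}^2)/d_i, a_{i+1} = floor((a_0 + m_{i+1})/d_{i+1}):
  m_1 = 1*9 - 0 = 9, d_1 = (82 - 9^2)/1 = 1/1 = 1, a_1 = floor((9 + 9)/1) = 18.
  m_2 = 1*18 - 9 = 9, d_2 = (82 - 9^2)/1 = 1/1 = 1: (m_2, d_2) = (m_1, d_1) = (9, 1), so from here the quotient a_1 repeats; the period length is 1.
Hence the expansion of sqrt(82) is a_0 = 9 followed by the repeating block 18 (period 1).

[9; (18)]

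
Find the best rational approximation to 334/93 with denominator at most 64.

176/49

Expand x = 334/93 as a continued fraction with the Euclidean algorithm:
  334 = 3*93 + 55, so a_0 = 3.
  93 = 1*55 + 38, so a_1 = 1.
  55 = 1*38 + 17, so a_2 = 1.
  38 = 2*17 + 4, so a_3 = 2.
  17 = 4*4 + 1, so a_4 = 4.
  4 = 4*1 + 0, so a_5 = 4.
so x = [3; 1, 1, 2, 4, 4].
Convergents (p_i = a_i*p_{i-1} + p_{i-2}, q_i = a_i*q_{i-1} + q_{i-2} with p_{-2}=0, p_{-1}=1, q_{-2}=1, q_{-1}=0), until the denominator exceeds 64:
  i=0: a_0=3, p_0 = 3*1 + 0 = 3, q_0 = 3*0 + 1 = 1.
  i=1: a_1=1, p_1 = 1*3 + 1 = 4, q_1 = 1*1 + 0 = 1.
  i=2: a_2=1, p_2 = 1*4 + 3 = 7, q_2 = 1*1 + 1 = 2.
  i=3: a_3=2, p_3 = 2*7 + 4 = 18, q_3 = 2*2 + 1 = 5.
  i=4: a_4=4, p_4 = 4*18 + 7 = 79, q_4 = 4*5 + 2 = 22.
  i=5: a_5=4, p_5 = 4*79 + 18 = 334, q_5 = 4*22 + 5 = 93.
q_5 = 93 > 64, so the last convergent with denominator <= 64 is p_4/q_4 = 79/22.
The closest fraction with denominator <= 64 is either p_4/q_4 or the intermediate fraction (k*p_4 + p_3)/(k*q_4 + q_3) with the largest k >= 1 whose denominator stays <= 64; these approach x as k grows, and every other convergent or intermediate fraction in range is farther away.
Largest k: floor((64 - q_3)/q_4) = floor((64 - 5)/22) = 2.
That gives (2*79 + 18)/(2*22 + 5) = 176/49.
Compare the errors: |x - 79/22| = |334*22 - 79*93|/(93*22) = 1/2046, and |x - 176/49| = |334*49 - 176*93|/(93*49) = 2/4557.
Cross-multiplying, 2*2046 = 4092 < 4557 = 1*4557, so 2/4557 is smaller: the intermediate fraction 176/49 is closer to x than 79/22.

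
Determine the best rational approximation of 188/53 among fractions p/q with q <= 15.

Expand x = 188/53 as a continued fraction with the Euclidean algorithm:
  188 = 3*53 + 29, so a_0 = 3.
  53 = 1*29 + 24, so a_1 = 1.
  29 = 1*24 + 5, so a_2 = 1.
  24 = 4*5 + 4, so a_3 = 4.
  5 = 1*4 + 1, so a_4 = 1.
  4 = 4*1 + 0, so a_5 = 4.
so x = [3; 1, 1, 4, 1, 4].
Convergents (p_i = a_i*p_{i-1} + p_{i-2}, q_i = a_i*q_{i-1} + q_{i-2} with p_{-2}=0, p_{-1}=1, q_{-2}=1, q_{-1}=0), until the denominator exceeds 15:
  i=0: a_0=3, p_0 = 3*1 + 0 = 3, q_0 = 3*0 + 1 = 1.
  i=1: a_1=1, p_1 = 1*3 + 1 = 4, q_1 = 1*1 + 0 = 1.
  i=2: a_2=1, p_2 = 1*4 + 3 = 7, q_2 = 1*1 + 1 = 2.
  i=3: a_3=4, p_3 = 4*7 + 4 = 32, q_3 = 4*2 + 1 = 9.
  i=4: a_4=1, p_4 = 1*32 + 7 = 39, q_4 = 1*9 + 2 = 11.
  i=5: a_5=4, p_5 = 4*39 + 32 = 188, q_5 = 4*11 + 9 = 53.
q_5 = 53 > 15, so the last convergent with denominator <= 15 is p_4/q_4 = 39/11.
The closest fraction with denominator <= 15 is either p_4/q_4 or the intermediate fraction (k*p_4 + p_3)/(k*q_4 + q_3) with the largest k >= 1 whose denominator stays <= 15; these approach x as k grows, and every other convergent or intermediate fraction in range is farther away.
Largest k: floor((15 - q_3)/q_4) = floor((15 - 9)/11) = 0.
Since k = 0, no intermediate fraction beyond p_4/q_4 has denominator <= 15, so the convergent 39/11 is the closest (its error is |188*11 - 39*53|/(53*11) = 1/583).

39/11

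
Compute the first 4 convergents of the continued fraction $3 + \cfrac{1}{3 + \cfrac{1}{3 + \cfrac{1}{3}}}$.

3/1, 10/3, 33/10, 109/33

Using the convergent recurrence p_i = a_i*p_{i-1} + p_{i-2}, q_i = a_i*q_{i-1} + q_{i-2} with p_{-2}=0, p_{-1}=1, q_{-2}=1, q_{-1}=0:
  i=0: a_0=3, p_0 = 3*1 + 0 = 3, q_0 = 3*0 + 1 = 1.
  i=1: a_1=3, p_1 = 3*3 + 1 = 10, q_1 = 3*1 + 0 = 3.
  i=2: a_2=3, p_2 = 3*10 + 3 = 33, q_2 = 3*3 + 1 = 10.
  i=3: a_3=3, p_3 = 3*33 + 10 = 109, q_3 = 3*10 + 3 = 33.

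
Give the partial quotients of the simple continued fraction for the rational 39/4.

Run the Euclidean algorithm on 39 and 4; the successive quotients are the partial quotients a_0, a_1, ... (each step inverts the fractional part left over by the previous one):
  39 = 9*4 + 3, so a_0 = 9.
  4 = 1*3 + 1, so a_1 = 1.
  3 = 3*1 + 0, so a_2 = 3.
The remainder reaches 0 after 3 divisions, so the expansion has 3 partial quotients, read off in order.

[9; 1, 3]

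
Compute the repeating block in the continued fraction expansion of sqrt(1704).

[41; (3, 1, 1, 2, 1, 2, 1, 2, 1, 1, 3, 82)]

Write x_i = (sqrt(1704) + m_i)/d_i with (m_0, d_0) = (0, 1). a_0 = floor(sqrt(1704)) = 41, since 41^2 = 1681 <= 1704 < 1764 = 42^2.
Iterate m_{i+1} = d_i*a_i - m_i, d_{i+1} = (1704 - m_{i+1}^2)/d_i, a_{i+1} = floor((a_0 + m_{i+1})/d_{i+1}):
  m_1 = 1*41 - 0 = 41, d_1 = (1704 - 41^2)/1 = 23/1 = 23, a_1 = floor((41 + 41)/23) = 3.
  m_2 = 23*3 - 41 = 28, d_2 = (1704 - 28^2)/23 = 920/23 = 40, a_2 = floor((41 + 28)/40) = 1.
  m_3 = 40*1 - 28 = 12, d_3 = (1704 - 12^2)/40 = 1560/40 = 39, a_3 = floor((41 + 12)/39) = 1.
  m_4 = 39*1 - 12 = 27, d_4 = (1704 - 27^2)/39 = 975/39 = 25, a_4 = floor((41 + 27)/25) = 2.
  m_5 = 25*2 - 27 = 23, d_5 = (1704 - 23^2)/25 = 1175/25 = 47, a_5 = floor((41 + 23)/47) = 1.
  m_6 = 47*1 - 23 = 24, d_6 = (1704 - 24^2)/47 = 1128/47 = 24, a_6 = floor((41 + 24)/24) = 2.
  m_7 = 24*2 - 24 = 24, d_7 = (1704 - 24^2)/24 = 1128/24 = 47, a_7 = floor((41 + 24)/47) = 1.
  m_8 = 47*1 - 24 = 23, d_8 = (1704 - 23^2)/47 = 1175/47 = 25, a_8 = floor((41 + 23)/25) = 2.
  m_9 = 25*2 - 23 = 27, d_9 = (1704 - 27^2)/25 = 975/25 = 39, a_9 = floor((41 + 27)/39) = 1.
  m_10 = 39*1 - 27 = 12, d_10 = (1704 - 12^2)/39 = 1560/39 = 40, a_10 = floor((41 + 12)/40) = 1.
  m_11 = 40*1 - 12 = 28, d_11 = (1704 - 28^2)/40 = 920/40 = 23, a_11 = floor((41 + 28)/23) = 3.
  m_12 = 23*3 - 28 = 41, d_12 = (1704 - 41^2)/23 = 23/23 = 1, a_12 = floor((41 + 41)/1) = 82.
  m_13 = 1*82 - 41 = 41, d_13 = (1704 - 41^2)/1 = 23/1 = 23: (m_13, d_13) = (m_1, d_1) = (41, 23), so from here the quotients repeat a_1, ..., a_12; the period length is 12.
Hence the expansion of sqrt(1704) is a_0 = 41 followed by the repeating block 3, 1, 1, 2, 1, 2, 1, 2, 1, 1, 3, 82 (period 12).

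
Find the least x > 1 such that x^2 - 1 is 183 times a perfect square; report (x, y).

First expand sqrt(183) as a continued fraction. With x_i = (sqrt(183) + m_i)/d_i and (m_0, d_0) = (0, 1): a_0 = floor(sqrt(183)) = 13, since 13^2 = 169 <= 183 < 196 = 14^2.
Iterate m_{i+1} = d_i*a_i - m_i, d_{i+1} = (183 - m_{i+1}^2)/d_i, a_{i+1} = floor((a_0 + m_{i+1})/d_{i+1}):
  m_1 = 1*13 - 0 = 13, d_1 = (183 - 13^2)/1 = 14/1 = 14, a_1 = floor((13 + 13)/14) = 1.
  m_2 = 14*1 - 13 = 1, d_2 = (183 - 1^2)/14 = 182/14 = 13, a_2 = floor((13 + 1)/13) = 1.
  m_3 = 13*1 - 1 = 12, d_3 = (183 - 12^2)/13 = 39/13 = 3, a_3 = floor((13 + 12)/3) = 8.
  m_4 = 3*8 - 12 = 12, d_4 = (183 - 12^2)/3 = 39/3 = 13, a_4 = floor((13 + 12)/13) = 1.
  m_5 = 13*1 - 12 = 1, d_5 = (183 - 1^2)/13 = 182/13 = 14, a_5 = floor((13 + 1)/14) = 1.
  m_6 = 14*1 - 1 = 13, d_6 = (183 - 13^2)/14 = 14/14 = 1, a_6 = floor((13 + 13)/1) = 26.
  m_7 = 1*26 - 13 = 13, d_7 = (183 - 13^2)/1 = 14/1 = 14: (m_7, d_7) = (m_1, d_1) = (13, 14), so from here the quotients repeat a_1, ..., a_6; the period length is 6.
So sqrt(183) = [13; (1, 1, 8, 1, 1, 26)] with period length k = 6.
k is even, so the fundamental solution of x^2 - 183y^2 = 1 is (p_{k-1}, q_{k-1}) = (p_5, q_5); compute convergents through index 5.
Convergents (p_i = a_i*p_{i-1} + p_{i-2}, q_i = a_i*q_{i-1} + q_{i-2} with p_{-2}=0, p_{-1}=1, q_{-2}=1, q_{-1}=0):
  i=0: a_0=13, p_0 = 13*1 + 0 = 13, q_0 = 13*0 + 1 = 1.
  i=1: a_1=1, p_1 = 1*13 + 1 = 14, q_1 = 1*1 + 0 = 1.
  i=2: a_2=1, p_2 = 1*14 + 13 = 27, q_2 = 1*1 + 1 = 2.
  i=3: a_3=8, p_3 = 8*27 + 14 = 230, q_3 = 8*2 + 1 = 17.
  i=4: a_4=1, p_4 = 1*230 + 27 = 257, q_4 = 1*17 + 2 = 19.
  i=5: a_5=1, p_5 = 1*257 + 230 = 487, q_5 = 1*19 + 17 = 36.
Check: 487^2 - 183*36^2 = 237169 - 237168 = 1, so (x, y) = (487, 36) solves the equation, and by the theorem it is the least positive solution.

(x, y) = (487, 36)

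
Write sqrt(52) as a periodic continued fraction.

[7; (4, 1, 2, 1, 4, 14)]

Write x_i = (sqrt(52) + m_i)/d_i with (m_0, d_0) = (0, 1). a_0 = floor(sqrt(52)) = 7, since 7^2 = 49 <= 52 < 64 = 8^2.
Iterate m_{i+1} = d_i*a_i - m_i, d_{i+1} = (52 - m_{i+1}^2)/d_i, a_{i+1} = floor((a_0 + m_{i+1})/d_{i+1}):
  m_1 = 1*7 - 0 = 7, d_1 = (52 - 7^2)/1 = 3/1 = 3, a_1 = floor((7 + 7)/3) = 4.
  m_2 = 3*4 - 7 = 5, d_2 = (52 - 5^2)/3 = 27/3 = 9, a_2 = floor((7 + 5)/9) = 1.
  m_3 = 9*1 - 5 = 4, d_3 = (52 - 4^2)/9 = 36/9 = 4, a_3 = floor((7 + 4)/4) = 2.
  m_4 = 4*2 - 4 = 4, d_4 = (52 - 4^2)/4 = 36/4 = 9, a_4 = floor((7 + 4)/9) = 1.
  m_5 = 9*1 - 4 = 5, d_5 = (52 - 5^2)/9 = 27/9 = 3, a_5 = floor((7 + 5)/3) = 4.
  m_6 = 3*4 - 5 = 7, d_6 = (52 - 7^2)/3 = 3/3 = 1, a_6 = floor((7 + 7)/1) = 14.
  m_7 = 1*14 - 7 = 7, d_7 = (52 - 7^2)/1 = 3/1 = 3: (m_7, d_7) = (m_1, d_1) = (7, 3), so from here the quotients repeat a_1, ..., a_6; the period length is 6.
Hence the expansion of sqrt(52) is a_0 = 7 followed by the repeating block 4, 1, 2, 1, 4, 14 (period 6).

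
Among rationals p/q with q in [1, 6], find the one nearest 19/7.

11/4

Expand x = 19/7 as a continued fraction with the Euclidean algorithm:
  19 = 2*7 + 5, so a_0 = 2.
  7 = 1*5 + 2, so a_1 = 1.
  5 = 2*2 + 1, so a_2 = 2.
  2 = 2*1 + 0, so a_3 = 2.
so x = [2; 1, 2, 2].
Convergents (p_i = a_i*p_{i-1} + p_{i-2}, q_i = a_i*q_{i-1} + q_{i-2} with p_{-2}=0, p_{-1}=1, q_{-2}=1, q_{-1}=0), until the denominator exceeds 6:
  i=0: a_0=2, p_0 = 2*1 + 0 = 2, q_0 = 2*0 + 1 = 1.
  i=1: a_1=1, p_1 = 1*2 + 1 = 3, q_1 = 1*1 + 0 = 1.
  i=2: a_2=2, p_2 = 2*3 + 2 = 8, q_2 = 2*1 + 1 = 3.
  i=3: a_3=2, p_3 = 2*8 + 3 = 19, q_3 = 2*3 + 1 = 7.
q_3 = 7 > 6, so the last convergent with denominator <= 6 is p_2/q_2 = 8/3.
The closest fraction with denominator <= 6 is either p_2/q_2 or the intermediate fraction (k*p_2 + p_1)/(k*q_2 + q_1) with the largest k >= 1 whose denominator stays <= 6; these approach x as k grows, and every other convergent or intermediate fraction in range is farther away.
Largest k: floor((6 - q_1)/q_2) = floor((6 - 1)/3) = 1.
That gives (1*8 + 3)/(1*3 + 1) = 11/4.
Compare the errors: |x - 8/3| = |19*3 - 8*7|/(7*3) = 1/21, and |x - 11/4| = |19*4 - 11*7|/(7*4) = 1/28.
Cross-multiplying, 1*21 = 21 < 28 = 1*28, so 1/28 is smaller: the intermediate fraction 11/4 is closer to x than 8/3.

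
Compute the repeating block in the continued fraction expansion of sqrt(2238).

[47; (3, 3, 1, 30, 1, 3, 3, 94)]

Write x_i = (sqrt(2238) + m_i)/d_i with (m_0, d_0) = (0, 1). a_0 = floor(sqrt(2238)) = 47, since 47^2 = 2209 <= 2238 < 2304 = 48^2.
Iterate m_{i+1} = d_i*a_i - m_i, d_{i+1} = (2238 - m_{i+1}^2)/d_i, a_{i+1} = floor((a_0 + m_{i+1})/d_{i+1}):
  m_1 = 1*47 - 0 = 47, d_1 = (2238 - 47^2)/1 = 29/1 = 29, a_1 = floor((47 + 47)/29) = 3.
  m_2 = 29*3 - 47 = 40, d_2 = (2238 - 40^2)/29 = 638/29 = 22, a_2 = floor((47 + 40)/22) = 3.
  m_3 = 22*3 - 40 = 26, d_3 = (2238 - 26^2)/22 = 1562/22 = 71, a_3 = floor((47 + 26)/71) = 1.
  m_4 = 71*1 - 26 = 45, d_4 = (2238 - 45^2)/71 = 213/71 = 3, a_4 = floor((47 + 45)/3) = 30.
  m_5 = 3*30 - 45 = 45, d_5 = (2238 - 45^2)/3 = 213/3 = 71, a_5 = floor((47 + 45)/71) = 1.
  m_6 = 71*1 - 45 = 26, d_6 = (2238 - 26^2)/71 = 1562/71 = 22, a_6 = floor((47 + 26)/22) = 3.
  m_7 = 22*3 - 26 = 40, d_7 = (2238 - 40^2)/22 = 638/22 = 29, a_7 = floor((47 + 40)/29) = 3.
  m_8 = 29*3 - 40 = 47, d_8 = (2238 - 47^2)/29 = 29/29 = 1, a_8 = floor((47 + 47)/1) = 94.
  m_9 = 1*94 - 47 = 47, d_9 = (2238 - 47^2)/1 = 29/1 = 29: (m_9, d_9) = (m_1, d_1) = (47, 29), so from here the quotients repeat a_1, ..., a_8; the period length is 8.
Hence the expansion of sqrt(2238) is a_0 = 47 followed by the repeating block 3, 3, 1, 30, 1, 3, 3, 94 (period 8).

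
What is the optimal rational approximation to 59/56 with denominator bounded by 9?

Expand x = 59/56 as a continued fraction with the Euclidean algorithm:
  59 = 1*56 + 3, so a_0 = 1.
  56 = 18*3 + 2, so a_1 = 18.
  3 = 1*2 + 1, so a_2 = 1.
  2 = 2*1 + 0, so a_3 = 2.
so x = [1; 18, 1, 2].
Convergents (p_i = a_i*p_{i-1} + p_{i-2}, q_i = a_i*q_{i-1} + q_{i-2} with p_{-2}=0, p_{-1}=1, q_{-2}=1, q_{-1}=0), until the denominator exceeds 9:
  i=0: a_0=1, p_0 = 1*1 + 0 = 1, q_0 = 1*0 + 1 = 1.
  i=1: a_1=18, p_1 = 18*1 + 1 = 19, q_1 = 18*1 + 0 = 18.
q_1 = 18 > 9, so the last convergent with denominator <= 9 is p_0/q_0 = 1/1.
The closest fraction with denominator <= 9 is either p_0/q_0 or the intermediate fraction (k*p_0 + p_{-1})/(k*q_0 + q_{-1}) with the largest k >= 1 whose denominator stays <= 9; these approach x as k grows, and every other convergent or intermediate fraction in range is farther away.
Largest k: floor((9 - q_{-1})/q_0) = floor((9 - 0)/1) = 9 (using the seeds p_{-1} = 1, q_{-1} = 0).
That gives (9*1 + 1)/(9*1 + 0) = 10/9.
Compare the errors: |x - 1/1| = |59*1 - 1*56|/(56*1) = 3/56, and |x - 10/9| = |59*9 - 10*56|/(56*9) = 29/504.
Cross-multiplying, 3*504 = 1512 < 1624 = 29*56, so 3/56 is smaller: the convergent 1/1 is closer to x than 10/9.

1/1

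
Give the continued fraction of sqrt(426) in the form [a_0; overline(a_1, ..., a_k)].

Write x_i = (sqrt(426) + m_i)/d_i with (m_0, d_0) = (0, 1). a_0 = floor(sqrt(426)) = 20, since 20^2 = 400 <= 426 < 441 = 21^2.
Iterate m_{i+1} = d_i*a_i - m_i, d_{i+1} = (426 - m_{i+1}^2)/d_i, a_{i+1} = floor((a_0 + m_{i+1})/d_{i+1}):
  m_1 = 1*20 - 0 = 20, d_1 = (426 - 20^2)/1 = 26/1 = 26, a_1 = floor((20 + 20)/26) = 1.
  m_2 = 26*1 - 20 = 6, d_2 = (426 - 6^2)/26 = 390/26 = 15, a_2 = floor((20 + 6)/15) = 1.
  m_3 = 15*1 - 6 = 9, d_3 = (426 - 9^2)/15 = 345/15 = 23, a_3 = floor((20 + 9)/23) = 1.
  m_4 = 23*1 - 9 = 14, d_4 = (426 - 14^2)/23 = 230/23 = 10, a_4 = floor((20 + 14)/10) = 3.
  m_5 = 10*3 - 14 = 16, d_5 = (426 - 16^2)/10 = 170/10 = 17, a_5 = floor((20 + 16)/17) = 2.
  m_6 = 17*2 - 16 = 18, d_6 = (426 - 18^2)/17 = 102/17 = 6, a_6 = floor((20 + 18)/6) = 6.
  m_7 = 6*6 - 18 = 18, d_7 = (426 - 18^2)/6 = 102/6 = 17, a_7 = floor((20 + 18)/17) = 2.
  m_8 = 17*2 - 18 = 16, d_8 = (426 - 16^2)/17 = 170/17 = 10, a_8 = floor((20 + 16)/10) = 3.
  m_9 = 10*3 - 16 = 14, d_9 = (426 - 14^2)/10 = 230/10 = 23, a_9 = floor((20 + 14)/23) = 1.
  m_10 = 23*1 - 14 = 9, d_10 = (426 - 9^2)/23 = 345/23 = 15, a_10 = floor((20 + 9)/15) = 1.
  m_11 = 15*1 - 9 = 6, d_11 = (426 - 6^2)/15 = 390/15 = 26, a_11 = floor((20 + 6)/26) = 1.
  m_12 = 26*1 - 6 = 20, d_12 = (426 - 20^2)/26 = 26/26 = 1, a_12 = floor((20 + 20)/1) = 40.
  m_13 = 1*40 - 20 = 20, d_13 = (426 - 20^2)/1 = 26/1 = 26: (m_13, d_13) = (m_1, d_1) = (20, 26), so from here the quotients repeat a_1, ..., a_12; the period length is 12.
Hence the expansion of sqrt(426) is a_0 = 20 followed by the repeating block 1, 1, 1, 3, 2, 6, 2, 3, 1, 1, 1, 40 (period 12).

[20; overline(1, 1, 1, 3, 2, 6, 2, 3, 1, 1, 1, 40)]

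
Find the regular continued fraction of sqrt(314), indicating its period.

[17; (1, 2, 1, 1, 2, 1, 34)]

Write x_i = (sqrt(314) + m_i)/d_i with (m_0, d_0) = (0, 1). a_0 = floor(sqrt(314)) = 17, since 17^2 = 289 <= 314 < 324 = 18^2.
Iterate m_{i+1} = d_i*a_i - m_i, d_{i+1} = (314 - m_{i+1}^2)/d_i, a_{i+1} = floor((a_0 + m_{i+1})/d_{i+1}):
  m_1 = 1*17 - 0 = 17, d_1 = (314 - 17^2)/1 = 25/1 = 25, a_1 = floor((17 + 17)/25) = 1.
  m_2 = 25*1 - 17 = 8, d_2 = (314 - 8^2)/25 = 250/25 = 10, a_2 = floor((17 + 8)/10) = 2.
  m_3 = 10*2 - 8 = 12, d_3 = (314 - 12^2)/10 = 170/10 = 17, a_3 = floor((17 + 12)/17) = 1.
  m_4 = 17*1 - 12 = 5, d_4 = (314 - 5^2)/17 = 289/17 = 17, a_4 = floor((17 + 5)/17) = 1.
  m_5 = 17*1 - 5 = 12, d_5 = (314 - 12^2)/17 = 170/17 = 10, a_5 = floor((17 + 12)/10) = 2.
  m_6 = 10*2 - 12 = 8, d_6 = (314 - 8^2)/10 = 250/10 = 25, a_6 = floor((17 + 8)/25) = 1.
  m_7 = 25*1 - 8 = 17, d_7 = (314 - 17^2)/25 = 25/25 = 1, a_7 = floor((17 + 17)/1) = 34.
  m_8 = 1*34 - 17 = 17, d_8 = (314 - 17^2)/1 = 25/1 = 25: (m_8, d_8) = (m_1, d_1) = (17, 25), so from here the quotients repeat a_1, ..., a_7; the period length is 7.
Hence the expansion of sqrt(314) is a_0 = 17 followed by the repeating block 1, 2, 1, 1, 2, 1, 34 (period 7).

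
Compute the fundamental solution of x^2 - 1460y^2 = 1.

First expand sqrt(1460) as a continued fraction. With x_i = (sqrt(1460) + m_i)/d_i and (m_0, d_0) = (0, 1): a_0 = floor(sqrt(1460)) = 38, since 38^2 = 1444 <= 1460 < 1521 = 39^2.
Iterate m_{i+1} = d_i*a_i - m_i, d_{i+1} = (1460 - m_{i+1}^2)/d_i, a_{i+1} = floor((a_0 + m_{i+1})/d_{i+1}):
  m_1 = 1*38 - 0 = 38, d_1 = (1460 - 38^2)/1 = 16/1 = 16, a_1 = floor((38 + 38)/16) = 4.
  m_2 = 16*4 - 38 = 26, d_2 = (1460 - 26^2)/16 = 784/16 = 49, a_2 = floor((38 + 26)/49) = 1.
  m_3 = 49*1 - 26 = 23, d_3 = (1460 - 23^2)/49 = 931/49 = 19, a_3 = floor((38 + 23)/19) = 3.
  m_4 = 19*3 - 23 = 34, d_4 = (1460 - 34^2)/19 = 304/19 = 16, a_4 = floor((38 + 34)/16) = 4.
  m_5 = 16*4 - 34 = 30, d_5 = (1460 - 30^2)/16 = 560/16 = 35, a_5 = floor((38 + 30)/35) = 1.
  m_6 = 35*1 - 30 = 5, d_6 = (1460 - 5^2)/35 = 1435/35 = 41, a_6 = floor((38 + 5)/41) = 1.
  m_7 = 41*1 - 5 = 36, d_7 = (1460 - 36^2)/41 = 164/41 = 4, a_7 = floor((38 + 36)/4) = 18.
  m_8 = 4*18 - 36 = 36, d_8 = (1460 - 36^2)/4 = 164/4 = 41, a_8 = floor((38 + 36)/41) = 1.
  m_9 = 41*1 - 36 = 5, d_9 = (1460 - 5^2)/41 = 1435/41 = 35, a_9 = floor((38 + 5)/35) = 1.
  m_10 = 35*1 - 5 = 30, d_10 = (1460 - 30^2)/35 = 560/35 = 16, a_10 = floor((38 + 30)/16) = 4.
  m_11 = 16*4 - 30 = 34, d_11 = (1460 - 34^2)/16 = 304/16 = 19, a_11 = floor((38 + 34)/19) = 3.
  m_12 = 19*3 - 34 = 23, d_12 = (1460 - 23^2)/19 = 931/19 = 49, a_12 = floor((38 + 23)/49) = 1.
  m_13 = 49*1 - 23 = 26, d_13 = (1460 - 26^2)/49 = 784/49 = 16, a_13 = floor((38 + 26)/16) = 4.
  m_14 = 16*4 - 26 = 38, d_14 = (1460 - 38^2)/16 = 16/16 = 1, a_14 = floor((38 + 38)/1) = 76.
  m_15 = 1*76 - 38 = 38, d_15 = (1460 - 38^2)/1 = 16/1 = 16: (m_15, d_15) = (m_1, d_1) = (38, 16), so from here the quotients repeat a_1, ..., a_14; the period length is 14.
So sqrt(1460) = [38; (4, 1, 3, 4, 1, 1, 18, 1, 1, 4, 3, 1, 4, 76)] with period length k = 14.
k is even, so the fundamental solution of x^2 - 1460y^2 = 1 is (p_{k-1}, q_{k-1}) = (p_13, q_13); compute convergents through index 13.
Convergents (p_i = a_i*p_{i-1} + p_{i-2}, q_i = a_i*q_{i-1} + q_{i-2} with p_{-2}=0, p_{-1}=1, q_{-2}=1, q_{-1}=0):
  i=0: a_0=38, p_0 = 38*1 + 0 = 38, q_0 = 38*0 + 1 = 1.
  i=1: a_1=4, p_1 = 4*38 + 1 = 153, q_1 = 4*1 + 0 = 4.
  i=2: a_2=1, p_2 = 1*153 + 38 = 191, q_2 = 1*4 + 1 = 5.
  i=3: a_3=3, p_3 = 3*191 + 153 = 726, q_3 = 3*5 + 4 = 19.
  i=4: a_4=4, p_4 = 4*726 + 191 = 3095, q_4 = 4*19 + 5 = 81.
  i=5: a_5=1, p_5 = 1*3095 + 726 = 3821, q_5 = 1*81 + 19 = 100.
  i=6: a_6=1, p_6 = 1*3821 + 3095 = 6916, q_6 = 1*100 + 81 = 181.
  i=7: a_7=18, p_7 = 18*6916 + 3821 = 128309, q_7 = 18*181 + 100 = 3358.
  i=8: a_8=1, p_8 = 1*128309 + 6916 = 135225, q_8 = 1*3358 + 181 = 3539.
  i=9: a_9=1, p_9 = 1*135225 + 128309 = 263534, q_9 = 1*3539 + 3358 = 6897.
  i=10: a_10=4, p_10 = 4*263534 + 135225 = 1189361, q_10 = 4*6897 + 3539 = 31127.
  i=11: a_11=3, p_11 = 3*1189361 + 263534 = 3831617, q_11 = 3*31127 + 6897 = 100278.
  i=12: a_12=1, p_12 = 1*3831617 + 1189361 = 5020978, q_12 = 1*100278 + 31127 = 131405.
  i=13: a_13=4, p_13 = 4*5020978 + 3831617 = 23915529, q_13 = 4*131405 + 100278 = 625898.
Check: 23915529^2 - 1460*625898^2 = 571952527349841 - 571952527349840 = 1, so (x, y) = (23915529, 625898) solves the equation, and by the theorem it is the least positive solution.

(x, y) = (23915529, 625898)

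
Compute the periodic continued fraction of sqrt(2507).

Write x_i = (sqrt(2507) + m_i)/d_i with (m_0, d_0) = (0, 1). a_0 = floor(sqrt(2507)) = 50, since 50^2 = 2500 <= 2507 < 2601 = 51^2.
Iterate m_{i+1} = d_i*a_i - m_i, d_{i+1} = (2507 - m_{i+1}^2)/d_i, a_{i+1} = floor((a_0 + m_{i+1})/d_{i+1}):
  m_1 = 1*50 - 0 = 50, d_1 = (2507 - 50^2)/1 = 7/1 = 7, a_1 = floor((50 + 50)/7) = 14.
  m_2 = 7*14 - 50 = 48, d_2 = (2507 - 48^2)/7 = 203/7 = 29, a_2 = floor((50 + 48)/29) = 3.
  m_3 = 29*3 - 48 = 39, d_3 = (2507 - 39^2)/29 = 986/29 = 34, a_3 = floor((50 + 39)/34) = 2.
  m_4 = 34*2 - 39 = 29, d_4 = (2507 - 29^2)/34 = 1666/34 = 49, a_4 = floor((50 + 29)/49) = 1.
  m_5 = 49*1 - 29 = 20, d_5 = (2507 - 20^2)/49 = 2107/49 = 43, a_5 = floor((50 + 20)/43) = 1.
  m_6 = 43*1 - 20 = 23, d_6 = (2507 - 23^2)/43 = 1978/43 = 46, a_6 = floor((50 + 23)/46) = 1.
  m_7 = 46*1 - 23 = 23, d_7 = (2507 - 23^2)/46 = 1978/46 = 43, a_7 = floor((50 + 23)/43) = 1.
  m_8 = 43*1 - 23 = 20, d_8 = (2507 - 20^2)/43 = 2107/43 = 49, a_8 = floor((50 + 20)/49) = 1.
  m_9 = 49*1 - 20 = 29, d_9 = (2507 - 29^2)/49 = 1666/49 = 34, a_9 = floor((50 + 29)/34) = 2.
  m_10 = 34*2 - 29 = 39, d_10 = (2507 - 39^2)/34 = 986/34 = 29, a_10 = floor((50 + 39)/29) = 3.
  m_11 = 29*3 - 39 = 48, d_11 = (2507 - 48^2)/29 = 203/29 = 7, a_11 = floor((50 + 48)/7) = 14.
  m_12 = 7*14 - 48 = 50, d_12 = (2507 - 50^2)/7 = 7/7 = 1, a_12 = floor((50 + 50)/1) = 100.
  m_13 = 1*100 - 50 = 50, d_13 = (2507 - 50^2)/1 = 7/1 = 7: (m_13, d_13) = (m_1, d_1) = (50, 7), so from here the quotients repeat a_1, ..., a_12; the period length is 12.
Hence the expansion of sqrt(2507) is a_0 = 50 followed by the repeating block 14, 3, 2, 1, 1, 1, 1, 1, 2, 3, 14, 100 (period 12).

[50; (14, 3, 2, 1, 1, 1, 1, 1, 2, 3, 14, 100)]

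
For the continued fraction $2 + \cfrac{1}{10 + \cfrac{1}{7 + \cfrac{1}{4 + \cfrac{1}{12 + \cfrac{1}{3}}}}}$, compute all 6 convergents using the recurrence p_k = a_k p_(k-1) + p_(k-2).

2/1, 21/10, 149/71, 617/294, 7553/3599, 23276/11091

Using the convergent recurrence p_i = a_i*p_{i-1} + p_{i-2}, q_i = a_i*q_{i-1} + q_{i-2} with p_{-2}=0, p_{-1}=1, q_{-2}=1, q_{-1}=0:
  i=0: a_0=2, p_0 = 2*1 + 0 = 2, q_0 = 2*0 + 1 = 1.
  i=1: a_1=10, p_1 = 10*2 + 1 = 21, q_1 = 10*1 + 0 = 10.
  i=2: a_2=7, p_2 = 7*21 + 2 = 149, q_2 = 7*10 + 1 = 71.
  i=3: a_3=4, p_3 = 4*149 + 21 = 617, q_3 = 4*71 + 10 = 294.
  i=4: a_4=12, p_4 = 12*617 + 149 = 7553, q_4 = 12*294 + 71 = 3599.
  i=5: a_5=3, p_5 = 3*7553 + 617 = 23276, q_5 = 3*3599 + 294 = 11091.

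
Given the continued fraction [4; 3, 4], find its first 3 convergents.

4/1, 13/3, 56/13

Using the convergent recurrence p_i = a_i*p_{i-1} + p_{i-2}, q_i = a_i*q_{i-1} + q_{i-2} with p_{-2}=0, p_{-1}=1, q_{-2}=1, q_{-1}=0:
  i=0: a_0=4, p_0 = 4*1 + 0 = 4, q_0 = 4*0 + 1 = 1.
  i=1: a_1=3, p_1 = 3*4 + 1 = 13, q_1 = 3*1 + 0 = 3.
  i=2: a_2=4, p_2 = 4*13 + 4 = 56, q_2 = 4*3 + 1 = 13.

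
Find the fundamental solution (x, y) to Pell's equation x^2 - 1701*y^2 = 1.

First expand sqrt(1701) as a continued fraction. With x_i = (sqrt(1701) + m_i)/d_i and (m_0, d_0) = (0, 1): a_0 = floor(sqrt(1701)) = 41, since 41^2 = 1681 <= 1701 < 1764 = 42^2.
Iterate m_{i+1} = d_i*a_i - m_i, d_{i+1} = (1701 - m_{i+1}^2)/d_i, a_{i+1} = floor((a_0 + m_{i+1})/d_{i+1}):
  m_1 = 1*41 - 0 = 41, d_1 = (1701 - 41^2)/1 = 20/1 = 20, a_1 = floor((41 + 41)/20) = 4.
  m_2 = 20*4 - 41 = 39, d_2 = (1701 - 39^2)/20 = 180/20 = 9, a_2 = floor((41 + 39)/9) = 8.
  m_3 = 9*8 - 39 = 33, d_3 = (1701 - 33^2)/9 = 612/9 = 68, a_3 = floor((41 + 33)/68) = 1.
  m_4 = 68*1 - 33 = 35, d_4 = (1701 - 35^2)/68 = 476/68 = 7, a_4 = floor((41 + 35)/7) = 10.
  m_5 = 7*10 - 35 = 35, d_5 = (1701 - 35^2)/7 = 476/7 = 68, a_5 = floor((41 + 35)/68) = 1.
  m_6 = 68*1 - 35 = 33, d_6 = (1701 - 33^2)/68 = 612/68 = 9, a_6 = floor((41 + 33)/9) = 8.
  m_7 = 9*8 - 33 = 39, d_7 = (1701 - 39^2)/9 = 180/9 = 20, a_7 = floor((41 + 39)/20) = 4.
  m_8 = 20*4 - 39 = 41, d_8 = (1701 - 41^2)/20 = 20/20 = 1, a_8 = floor((41 + 41)/1) = 82.
  m_9 = 1*82 - 41 = 41, d_9 = (1701 - 41^2)/1 = 20/1 = 20: (m_9, d_9) = (m_1, d_1) = (41, 20), so from here the quotients repeat a_1, ..., a_8; the period length is 8.
So sqrt(1701) = [41; (4, 8, 1, 10, 1, 8, 4, 82)] with period length k = 8.
k is even, so the fundamental solution of x^2 - 1701y^2 = 1 is (p_{k-1}, q_{k-1}) = (p_7, q_7); compute convergents through index 7.
Convergents (p_i = a_i*p_{i-1} + p_{i-2}, q_i = a_i*q_{i-1} + q_{i-2} with p_{-2}=0, p_{-1}=1, q_{-2}=1, q_{-1}=0):
  i=0: a_0=41, p_0 = 41*1 + 0 = 41, q_0 = 41*0 + 1 = 1.
  i=1: a_1=4, p_1 = 4*41 + 1 = 165, q_1 = 4*1 + 0 = 4.
  i=2: a_2=8, p_2 = 8*165 + 41 = 1361, q_2 = 8*4 + 1 = 33.
  i=3: a_3=1, p_3 = 1*1361 + 165 = 1526, q_3 = 1*33 + 4 = 37.
  i=4: a_4=10, p_4 = 10*1526 + 1361 = 16621, q_4 = 10*37 + 33 = 403.
  i=5: a_5=1, p_5 = 1*16621 + 1526 = 18147, q_5 = 1*403 + 37 = 440.
  i=6: a_6=8, p_6 = 8*18147 + 16621 = 161797, q_6 = 8*440 + 403 = 3923.
  i=7: a_7=4, p_7 = 4*161797 + 18147 = 665335, q_7 = 4*3923 + 440 = 16132.
Check: 665335^2 - 1701*16132^2 = 442670662225 - 442670662224 = 1, so (x, y) = (665335, 16132) solves the equation, and by the theorem it is the least positive solution.

(x, y) = (665335, 16132)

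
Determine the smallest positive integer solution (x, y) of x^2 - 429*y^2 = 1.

First expand sqrt(429) as a continued fraction. With x_i = (sqrt(429) + m_i)/d_i and (m_0, d_0) = (0, 1): a_0 = floor(sqrt(429)) = 20, since 20^2 = 400 <= 429 < 441 = 21^2.
Iterate m_{i+1} = d_i*a_i - m_i, d_{i+1} = (429 - m_{i+1}^2)/d_i, a_{i+1} = floor((a_0 + m_{i+1})/d_{i+1}):
  m_1 = 1*20 - 0 = 20, d_1 = (429 - 20^2)/1 = 29/1 = 29, a_1 = floor((20 + 20)/29) = 1.
  m_2 = 29*1 - 20 = 9, d_2 = (429 - 9^2)/29 = 348/29 = 12, a_2 = floor((20 + 9)/12) = 2.
  m_3 = 12*2 - 9 = 15, d_3 = (429 - 15^2)/12 = 204/12 = 17, a_3 = floor((20 + 15)/17) = 2.
  m_4 = 17*2 - 15 = 19, d_4 = (429 - 19^2)/17 = 68/17 = 4, a_4 = floor((20 + 19)/4) = 9.
  m_5 = 4*9 - 19 = 17, d_5 = (429 - 17^2)/4 = 140/4 = 35, a_5 = floor((20 + 17)/35) = 1.
  m_6 = 35*1 - 17 = 18, d_6 = (429 - 18^2)/35 = 105/35 = 3, a_6 = floor((20 + 18)/3) = 12.
  m_7 = 3*12 - 18 = 18, d_7 = (429 - 18^2)/3 = 105/3 = 35, a_7 = floor((20 + 18)/35) = 1.
  m_8 = 35*1 - 18 = 17, d_8 = (429 - 17^2)/35 = 140/35 = 4, a_8 = floor((20 + 17)/4) = 9.
  m_9 = 4*9 - 17 = 19, d_9 = (429 - 19^2)/4 = 68/4 = 17, a_9 = floor((20 + 19)/17) = 2.
  m_10 = 17*2 - 19 = 15, d_10 = (429 - 15^2)/17 = 204/17 = 12, a_10 = floor((20 + 15)/12) = 2.
  m_11 = 12*2 - 15 = 9, d_11 = (429 - 9^2)/12 = 348/12 = 29, a_11 = floor((20 + 9)/29) = 1.
  m_12 = 29*1 - 9 = 20, d_12 = (429 - 20^2)/29 = 29/29 = 1, a_12 = floor((20 + 20)/1) = 40.
  m_13 = 1*40 - 20 = 20, d_13 = (429 - 20^2)/1 = 29/1 = 29: (m_13, d_13) = (m_1, d_1) = (20, 29), so from here the quotients repeat a_1, ..., a_12; the period length is 12.
So sqrt(429) = [20; (1, 2, 2, 9, 1, 12, 1, 9, 2, 2, 1, 40)] with period length k = 12.
k is even, so the fundamental solution of x^2 - 429y^2 = 1 is (p_{k-1}, q_{k-1}) = (p_11, q_11); compute convergents through index 11.
Convergents (p_i = a_i*p_{i-1} + p_{i-2}, q_i = a_i*q_{i-1} + q_{i-2} with p_{-2}=0, p_{-1}=1, q_{-2}=1, q_{-1}=0):
  i=0: a_0=20, p_0 = 20*1 + 0 = 20, q_0 = 20*0 + 1 = 1.
  i=1: a_1=1, p_1 = 1*20 + 1 = 21, q_1 = 1*1 + 0 = 1.
  i=2: a_2=2, p_2 = 2*21 + 20 = 62, q_2 = 2*1 + 1 = 3.
  i=3: a_3=2, p_3 = 2*62 + 21 = 145, q_3 = 2*3 + 1 = 7.
  i=4: a_4=9, p_4 = 9*145 + 62 = 1367, q_4 = 9*7 + 3 = 66.
  i=5: a_5=1, p_5 = 1*1367 + 145 = 1512, q_5 = 1*66 + 7 = 73.
  i=6: a_6=12, p_6 = 12*1512 + 1367 = 19511, q_6 = 12*73 + 66 = 942.
  i=7: a_7=1, p_7 = 1*19511 + 1512 = 21023, q_7 = 1*942 + 73 = 1015.
  i=8: a_8=9, p_8 = 9*21023 + 19511 = 208718, q_8 = 9*1015 + 942 = 10077.
  i=9: a_9=2, p_9 = 2*208718 + 21023 = 438459, q_9 = 2*10077 + 1015 = 21169.
  i=10: a_10=2, p_10 = 2*438459 + 208718 = 1085636, q_10 = 2*21169 + 10077 = 52415.
  i=11: a_11=1, p_11 = 1*1085636 + 438459 = 1524095, q_11 = 1*52415 + 21169 = 73584.
Check: 1524095^2 - 429*73584^2 = 2322865569025 - 2322865569024 = 1, so (x, y) = (1524095, 73584) solves the equation, and by the theorem it is the least positive solution.

(x, y) = (1524095, 73584)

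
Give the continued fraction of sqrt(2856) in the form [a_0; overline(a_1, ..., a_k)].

[53; overline(2, 3, 1, 3, 2, 106)]

Write x_i = (sqrt(2856) + m_i)/d_i with (m_0, d_0) = (0, 1). a_0 = floor(sqrt(2856)) = 53, since 53^2 = 2809 <= 2856 < 2916 = 54^2.
Iterate m_{i+1} = d_i*a_i - m_i, d_{i+1} = (2856 - m_{i+1}^2)/d_i, a_{i+1} = floor((a_0 + m_{i+1})/d_{i+1}):
  m_1 = 1*53 - 0 = 53, d_1 = (2856 - 53^2)/1 = 47/1 = 47, a_1 = floor((53 + 53)/47) = 2.
  m_2 = 47*2 - 53 = 41, d_2 = (2856 - 41^2)/47 = 1175/47 = 25, a_2 = floor((53 + 41)/25) = 3.
  m_3 = 25*3 - 41 = 34, d_3 = (2856 - 34^2)/25 = 1700/25 = 68, a_3 = floor((53 + 34)/68) = 1.
  m_4 = 68*1 - 34 = 34, d_4 = (2856 - 34^2)/68 = 1700/68 = 25, a_4 = floor((53 + 34)/25) = 3.
  m_5 = 25*3 - 34 = 41, d_5 = (2856 - 41^2)/25 = 1175/25 = 47, a_5 = floor((53 + 41)/47) = 2.
  m_6 = 47*2 - 41 = 53, d_6 = (2856 - 53^2)/47 = 47/47 = 1, a_6 = floor((53 + 53)/1) = 106.
  m_7 = 1*106 - 53 = 53, d_7 = (2856 - 53^2)/1 = 47/1 = 47: (m_7, d_7) = (m_1, d_1) = (53, 47), so from here the quotients repeat a_1, ..., a_6; the period length is 6.
Hence the expansion of sqrt(2856) is a_0 = 53 followed by the repeating block 2, 3, 1, 3, 2, 106 (period 6).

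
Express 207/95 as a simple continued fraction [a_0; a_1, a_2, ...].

[2; 5, 1, 1, 2, 3]

Run the Euclidean algorithm on 207 and 95; the successive quotients are the partial quotients a_0, a_1, ... (each step inverts the fractional part left over by the previous one):
  207 = 2*95 + 17, so a_0 = 2.
  95 = 5*17 + 10, so a_1 = 5.
  17 = 1*10 + 7, so a_2 = 1.
  10 = 1*7 + 3, so a_3 = 1.
  7 = 2*3 + 1, so a_4 = 2.
  3 = 3*1 + 0, so a_5 = 3.
The remainder reaches 0 after 6 divisions, so the expansion has 6 partial quotients, read off in order.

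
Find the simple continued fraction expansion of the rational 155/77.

Run the Euclidean algorithm on 155 and 77; the successive quotients are the partial quotients a_0, a_1, ... (each step inverts the fractional part left over by the previous one):
  155 = 2*77 + 1, so a_0 = 2.
  77 = 77*1 + 0, so a_1 = 77.
The remainder reaches 0 after 2 divisions, so the expansion has 2 partial quotients, read off in order.

[2; 77]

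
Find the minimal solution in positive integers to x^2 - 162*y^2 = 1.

First expand sqrt(162) as a continued fraction. With x_i = (sqrt(162) + m_i)/d_i and (m_0, d_0) = (0, 1): a_0 = floor(sqrt(162)) = 12, since 12^2 = 144 <= 162 < 169 = 13^2.
Iterate m_{i+1} = d_i*a_i - m_i, d_{i+1} = (162 - m_{i+1}^2)/d_i, a_{i+1} = floor((a_0 + m_{i+1})/d_{i+1}):
  m_1 = 1*12 - 0 = 12, d_1 = (162 - 12^2)/1 = 18/1 = 18, a_1 = floor((12 + 12)/18) = 1.
  m_2 = 18*1 - 12 = 6, d_2 = (162 - 6^2)/18 = 126/18 = 7, a_2 = floor((12 + 6)/7) = 2.
  m_3 = 7*2 - 6 = 8, d_3 = (162 - 8^2)/7 = 98/7 = 14, a_3 = floor((12 + 8)/14) = 1.
  m_4 = 14*1 - 8 = 6, d_4 = (162 - 6^2)/14 = 126/14 = 9, a_4 = floor((12 + 6)/9) = 2.
  m_5 = 9*2 - 6 = 12, d_5 = (162 - 12^2)/9 = 18/9 = 2, a_5 = floor((12 + 12)/2) = 12.
  m_6 = 2*12 - 12 = 12, d_6 = (162 - 12^2)/2 = 18/2 = 9, a_6 = floor((12 + 12)/9) = 2.
  m_7 = 9*2 - 12 = 6, d_7 = (162 - 6^2)/9 = 126/9 = 14, a_7 = floor((12 + 6)/14) = 1.
  m_8 = 14*1 - 6 = 8, d_8 = (162 - 8^2)/14 = 98/14 = 7, a_8 = floor((12 + 8)/7) = 2.
  m_9 = 7*2 - 8 = 6, d_9 = (162 - 6^2)/7 = 126/7 = 18, a_9 = floor((12 + 6)/18) = 1.
  m_10 = 18*1 - 6 = 12, d_10 = (162 - 12^2)/18 = 18/18 = 1, a_10 = floor((12 + 12)/1) = 24.
  m_11 = 1*24 - 12 = 12, d_11 = (162 - 12^2)/1 = 18/1 = 18: (m_11, d_11) = (m_1, d_1) = (12, 18), so from here the quotients repeat a_1, ..., a_10; the period length is 10.
So sqrt(162) = [12; (1, 2, 1, 2, 12, 2, 1, 2, 1, 24)] with period length k = 10.
k is even, so the fundamental solution of x^2 - 162y^2 = 1 is (p_{k-1}, q_{k-1}) = (p_9, q_9); compute convergents through index 9.
Convergents (p_i = a_i*p_{i-1} + p_{i-2}, q_i = a_i*q_{i-1} + q_{i-2} with p_{-2}=0, p_{-1}=1, q_{-2}=1, q_{-1}=0):
  i=0: a_0=12, p_0 = 12*1 + 0 = 12, q_0 = 12*0 + 1 = 1.
  i=1: a_1=1, p_1 = 1*12 + 1 = 13, q_1 = 1*1 + 0 = 1.
  i=2: a_2=2, p_2 = 2*13 + 12 = 38, q_2 = 2*1 + 1 = 3.
  i=3: a_3=1, p_3 = 1*38 + 13 = 51, q_3 = 1*3 + 1 = 4.
  i=4: a_4=2, p_4 = 2*51 + 38 = 140, q_4 = 2*4 + 3 = 11.
  i=5: a_5=12, p_5 = 12*140 + 51 = 1731, q_5 = 12*11 + 4 = 136.
  i=6: a_6=2, p_6 = 2*1731 + 140 = 3602, q_6 = 2*136 + 11 = 283.
  i=7: a_7=1, p_7 = 1*3602 + 1731 = 5333, q_7 = 1*283 + 136 = 419.
  i=8: a_8=2, p_8 = 2*5333 + 3602 = 14268, q_8 = 2*419 + 283 = 1121.
  i=9: a_9=1, p_9 = 1*14268 + 5333 = 19601, q_9 = 1*1121 + 419 = 1540.
Check: 19601^2 - 162*1540^2 = 384199201 - 384199200 = 1, so (x, y) = (19601, 1540) solves the equation, and by the theorem it is the least positive solution.

(x, y) = (19601, 1540)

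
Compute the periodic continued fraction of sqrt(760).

[27; (1, 1, 3, 5, 1, 5, 3, 1, 1, 54)]

Write x_i = (sqrt(760) + m_i)/d_i with (m_0, d_0) = (0, 1). a_0 = floor(sqrt(760)) = 27, since 27^2 = 729 <= 760 < 784 = 28^2.
Iterate m_{i+1} = d_i*a_i - m_i, d_{i+1} = (760 - m_{i+1}^2)/d_i, a_{i+1} = floor((a_0 + m_{i+1})/d_{i+1}):
  m_1 = 1*27 - 0 = 27, d_1 = (760 - 27^2)/1 = 31/1 = 31, a_1 = floor((27 + 27)/31) = 1.
  m_2 = 31*1 - 27 = 4, d_2 = (760 - 4^2)/31 = 744/31 = 24, a_2 = floor((27 + 4)/24) = 1.
  m_3 = 24*1 - 4 = 20, d_3 = (760 - 20^2)/24 = 360/24 = 15, a_3 = floor((27 + 20)/15) = 3.
  m_4 = 15*3 - 20 = 25, d_4 = (760 - 25^2)/15 = 135/15 = 9, a_4 = floor((27 + 25)/9) = 5.
  m_5 = 9*5 - 25 = 20, d_5 = (760 - 20^2)/9 = 360/9 = 40, a_5 = floor((27 + 20)/40) = 1.
  m_6 = 40*1 - 20 = 20, d_6 = (760 - 20^2)/40 = 360/40 = 9, a_6 = floor((27 + 20)/9) = 5.
  m_7 = 9*5 - 20 = 25, d_7 = (760 - 25^2)/9 = 135/9 = 15, a_7 = floor((27 + 25)/15) = 3.
  m_8 = 15*3 - 25 = 20, d_8 = (760 - 20^2)/15 = 360/15 = 24, a_8 = floor((27 + 20)/24) = 1.
  m_9 = 24*1 - 20 = 4, d_9 = (760 - 4^2)/24 = 744/24 = 31, a_9 = floor((27 + 4)/31) = 1.
  m_10 = 31*1 - 4 = 27, d_10 = (760 - 27^2)/31 = 31/31 = 1, a_10 = floor((27 + 27)/1) = 54.
  m_11 = 1*54 - 27 = 27, d_11 = (760 - 27^2)/1 = 31/1 = 31: (m_11, d_11) = (m_1, d_1) = (27, 31), so from here the quotients repeat a_1, ..., a_10; the period length is 10.
Hence the expansion of sqrt(760) is a_0 = 27 followed by the repeating block 1, 1, 3, 5, 1, 5, 3, 1, 1, 54 (period 10).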